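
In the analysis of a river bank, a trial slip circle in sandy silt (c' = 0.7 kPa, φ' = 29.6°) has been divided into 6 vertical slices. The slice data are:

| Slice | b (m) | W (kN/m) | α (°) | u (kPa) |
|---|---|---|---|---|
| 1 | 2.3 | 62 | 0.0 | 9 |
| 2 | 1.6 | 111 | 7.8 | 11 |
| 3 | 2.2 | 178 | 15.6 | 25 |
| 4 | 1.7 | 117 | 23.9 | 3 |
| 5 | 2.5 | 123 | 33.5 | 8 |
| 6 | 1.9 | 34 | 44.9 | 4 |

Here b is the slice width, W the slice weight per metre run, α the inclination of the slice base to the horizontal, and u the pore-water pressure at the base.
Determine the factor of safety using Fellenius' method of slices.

Ordinary method of slices: FS = Σ[c'·Δl_i + (W_i cosα_i − u_i·Δl_i)·tanφ'] / Σ W_i sinα_i, with Δl_i = b_i / cosα_i.
Slice 1: Δl = 2.3/cos0.0° = 2.300 m; N'_1 = 62·cos0.0° − 9·2.300 = 41.3; c'Δl = 1.61; W sinα = 0.0
Slice 2: Δl = 1.6/cos7.8° = 1.615 m; N'_2 = 111·cos7.8° − 11·1.615 = 92.2; c'Δl = 1.13; W sinα = 15.1
Slice 3: Δl = 2.2/cos15.6° = 2.284 m; N'_3 = 178·cos15.6° − 25·2.284 = 114.3; c'Δl = 1.60; W sinα = 47.9
Slice 4: Δl = 1.7/cos23.9° = 1.859 m; N'_4 = 117·cos23.9° − 3·1.859 = 101.4; c'Δl = 1.30; W sinα = 47.4
Slice 5: Δl = 2.5/cos33.5° = 2.998 m; N'_5 = 123·cos33.5° − 8·2.998 = 78.6; c'Δl = 2.10; W sinα = 67.9
Slice 6: Δl = 1.9/cos44.9° = 2.682 m; N'_6 = 34·cos44.9° − 4·2.682 = 13.4; c'Δl = 1.88; W sinα = 24.0
Σc'Δl = 9.6 kN/m; ΣN' = 441.2 kN/m; ΣW sinα = 202.2 kN/m
Resisting = 9.6 + 441.2·tan29.6° = 9.6 + 250.6 = 260.2 kN/m
FS = 260.2 / 202.2 = 1.287

FS = 1.29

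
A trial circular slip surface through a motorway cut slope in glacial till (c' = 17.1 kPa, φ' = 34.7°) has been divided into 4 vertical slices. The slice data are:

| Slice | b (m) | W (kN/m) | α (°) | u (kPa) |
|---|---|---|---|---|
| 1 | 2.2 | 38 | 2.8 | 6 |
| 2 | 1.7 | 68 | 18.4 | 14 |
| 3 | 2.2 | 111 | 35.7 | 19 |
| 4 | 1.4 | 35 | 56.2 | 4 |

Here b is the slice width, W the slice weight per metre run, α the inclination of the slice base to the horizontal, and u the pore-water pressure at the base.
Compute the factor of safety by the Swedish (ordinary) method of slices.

FS = 2.01

Ordinary method of slices: FS = Σ[c'·Δl_i + (W_i cosα_i − u_i·Δl_i)·tanφ'] / Σ W_i sinα_i, with Δl_i = b_i / cosα_i.
Slice 1: Δl = 2.2/cos2.8° = 2.203 m; N'_1 = 38·cos2.8° − 6·2.203 = 24.7; c'Δl = 37.66; W sinα = 1.9
Slice 2: Δl = 1.7/cos18.4° = 1.792 m; N'_2 = 68·cos18.4° − 14·1.792 = 39.4; c'Δl = 30.64; W sinα = 21.5
Slice 3: Δl = 2.2/cos35.7° = 2.709 m; N'_3 = 111·cos35.7° − 19·2.709 = 38.7; c'Δl = 46.33; W sinα = 64.8
Slice 4: Δl = 1.4/cos56.2° = 2.517 m; N'_4 = 35·cos56.2° − 4·2.517 = 9.4; c'Δl = 43.03; W sinα = 29.1
Σc'Δl = 157.7 kN/m; ΣN' = 112.3 kN/m; ΣW sinα = 117.2 kN/m
Resisting = 157.7 + 112.3·tan34.7° = 157.7 + 77.7 = 235.4 kN/m
FS = 235.4 / 117.2 = 2.009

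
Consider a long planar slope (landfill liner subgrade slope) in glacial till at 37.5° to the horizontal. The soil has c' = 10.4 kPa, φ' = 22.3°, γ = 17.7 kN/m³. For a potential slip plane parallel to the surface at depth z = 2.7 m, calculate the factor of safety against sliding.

FS = 0.99

For an infinite slope with a slip plane parallel to the surface (no pore pressure): FS = [c' + γz cos²β tanφ'] / [γz sinβ cosβ].
γz = 17.7·2.7 = 47.79 kN/m²
Numerator = 10.4 + 47.79·cos²37.5°·tan22.3° = 10.4 + 47.79·0.6294·0.4101 = 22.736 kPa
Denominator = 47.79·sin37.5°·cos37.5° = 47.79·0.6088·0.7934 = 23.081 kPa
FS = 22.736 / 23.081 = 0.985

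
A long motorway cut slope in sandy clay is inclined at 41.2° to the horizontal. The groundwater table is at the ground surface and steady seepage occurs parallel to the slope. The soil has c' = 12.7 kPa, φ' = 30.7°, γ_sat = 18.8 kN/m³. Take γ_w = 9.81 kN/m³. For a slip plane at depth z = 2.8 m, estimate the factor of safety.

FS = 0.81

With seepage parallel to the slope and the water table at the surface, the effective normal stress on the slip plane uses the buoyant unit weight γ' = γ_sat − γ_w while the driving shear stress uses γ_sat:
FS = [c' + γ' z cos²β tanφ'] / [γ_sat z sinβ cosβ]
γ' = 18.8 − 9.81 = 8.99 kN/m³
Numerator = 12.7 + 8.99·2.8·cos²41.2°·tan30.7° = 12.7 + 8.99·2.8·0.5661·0.5938 = 21.161 kPa
Denominator = 18.8·2.8·sin41.2°·cos41.2° = 18.8·2.8·0.6587·0.7524 = 26.089 kPa
FS = 21.161 / 26.089 = 0.811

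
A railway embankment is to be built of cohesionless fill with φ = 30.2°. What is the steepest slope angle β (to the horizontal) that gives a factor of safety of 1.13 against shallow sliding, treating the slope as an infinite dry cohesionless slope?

β = 27.3°

For an infinite dry cohesionless slope FS = tanφ/tanβ, so tanβ = tanφ / FS.
tanβ = tan30.2° / 1.13 = 0.5820 / 1.13 = 0.5151
β = arctan(0.5151) = 27.25°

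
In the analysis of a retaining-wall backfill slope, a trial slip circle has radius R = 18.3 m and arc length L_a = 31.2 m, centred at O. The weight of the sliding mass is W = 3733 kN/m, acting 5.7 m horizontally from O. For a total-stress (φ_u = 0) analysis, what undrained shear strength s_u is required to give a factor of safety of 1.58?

s_u = 58.9 kPa

FS = s_u·L_a·R / (W·d), so s_u = FS·W·d / (L_a·R).
s_u = 1.58·3733·5.7 / (31.20·18.3) = 33619.4 / 570.96 = 58.88 kPa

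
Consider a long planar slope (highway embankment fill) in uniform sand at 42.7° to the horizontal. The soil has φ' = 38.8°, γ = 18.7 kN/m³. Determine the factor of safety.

For a dry cohesionless infinite slope the factor of safety is FS = tanφ' / tanβ.
FS = tan38.8° / tan42.7° = 0.8040 / 0.9228 = 0.871

FS = 0.87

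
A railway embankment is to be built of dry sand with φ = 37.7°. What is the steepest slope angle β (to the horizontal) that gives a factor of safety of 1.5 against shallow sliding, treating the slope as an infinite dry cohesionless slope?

β = 27.3°

For an infinite dry cohesionless slope FS = tanφ/tanβ, so tanβ = tanφ / FS.
tanβ = tan37.7° / 1.5 = 0.7729 / 1.5 = 0.5153
β = arctan(0.5153) = 27.26°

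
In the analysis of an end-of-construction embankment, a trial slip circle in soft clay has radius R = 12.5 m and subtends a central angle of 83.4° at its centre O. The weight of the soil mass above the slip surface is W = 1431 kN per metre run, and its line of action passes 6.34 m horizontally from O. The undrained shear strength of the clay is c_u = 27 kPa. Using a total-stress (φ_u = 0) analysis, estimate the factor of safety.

Taking moments about the centre O, the resisting moment is provided by the undrained shear strength acting along the arc:
Arc length L_a = R·θ = 12.5·(83.4°·π/180) = 12.5·1.4556 = 18.20 m
M_R = c_u·L_a·R = 27·18.20·12.5 = 6140.8 kN·m/m
M_D = W·d = 1431·6.34 = 9072.5 kN·m/m
FS = M_R / M_D = 6140.8 / 9072.5 = 0.677

FS = 0.68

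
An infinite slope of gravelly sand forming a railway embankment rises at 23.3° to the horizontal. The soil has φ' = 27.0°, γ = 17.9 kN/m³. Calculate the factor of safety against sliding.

For a dry cohesionless infinite slope the factor of safety is FS = tanφ' / tanβ.
FS = tan27.0° / tan23.3° = 0.5095 / 0.4307 = 1.183

FS = 1.18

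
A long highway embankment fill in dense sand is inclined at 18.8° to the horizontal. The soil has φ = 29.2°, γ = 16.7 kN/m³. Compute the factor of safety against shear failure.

For a dry cohesionless infinite slope the factor of safety is FS = tanφ / tanβ.
FS = tan29.2° / tan18.8° = 0.5589 / 0.3404 = 1.642

FS = 1.64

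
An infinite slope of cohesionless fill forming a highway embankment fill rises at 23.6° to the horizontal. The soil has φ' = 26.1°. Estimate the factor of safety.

FS = 1.12

For a dry cohesionless infinite slope the factor of safety is FS = tanφ' / tanβ.
FS = tan26.1° / tan23.6° = 0.4899 / 0.4369 = 1.121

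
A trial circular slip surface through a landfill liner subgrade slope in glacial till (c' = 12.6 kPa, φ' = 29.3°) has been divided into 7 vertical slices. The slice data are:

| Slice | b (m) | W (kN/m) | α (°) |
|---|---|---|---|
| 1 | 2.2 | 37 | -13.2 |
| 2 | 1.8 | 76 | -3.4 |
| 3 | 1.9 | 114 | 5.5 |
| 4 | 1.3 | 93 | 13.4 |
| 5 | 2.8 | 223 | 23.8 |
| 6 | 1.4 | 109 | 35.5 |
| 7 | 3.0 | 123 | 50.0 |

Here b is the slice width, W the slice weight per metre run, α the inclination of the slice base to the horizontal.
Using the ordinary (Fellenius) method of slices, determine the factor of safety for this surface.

Ordinary method of slices: FS = Σ[c'·Δl_i + (W_i cosα_i)·tanφ'] / Σ W_i sinα_i, with Δl_i = b_i / cosα_i.
Slice 1: Δl = 2.2/cos(-13.2°) = 2.260 m; N'_1 = 37·cos(-13.2°) = 36.0; c'Δl = 28.47; W sinα = -8.4
Slice 2: Δl = 1.8/cos(-3.4°) = 1.803 m; N'_2 = 76·cos(-3.4°) = 75.9; c'Δl = 22.72; W sinα = -4.5
Slice 3: Δl = 1.9/cos5.5° = 1.909 m; N'_3 = 114·cos5.5° = 113.5; c'Δl = 24.05; W sinα = 10.9
Slice 4: Δl = 1.3/cos13.4° = 1.336 m; N'_4 = 93·cos13.4° = 90.5; c'Δl = 16.84; W sinα = 21.6
Slice 5: Δl = 2.8/cos23.8° = 3.060 m; N'_5 = 223·cos23.8° = 204.0; c'Δl = 38.56; W sinα = 90.0
Slice 6: Δl = 1.4/cos35.5° = 1.720 m; N'_6 = 109·cos35.5° = 88.7; c'Δl = 21.67; W sinα = 63.3
Slice 7: Δl = 3.0/cos50.0° = 4.667 m; N'_7 = 123·cos50.0° = 79.1; c'Δl = 58.81; W sinα = 94.2
Σc'Δl = 211.1 kN/m; ΣN' = 687.7 kN/m; ΣW sinα = 267.0 kN/m
Resisting = 211.1 + 687.7·tan29.3° = 211.1 + 385.9 = 597.0 kN/m
FS = 597.0 / 267.0 = 2.236

FS = 2.24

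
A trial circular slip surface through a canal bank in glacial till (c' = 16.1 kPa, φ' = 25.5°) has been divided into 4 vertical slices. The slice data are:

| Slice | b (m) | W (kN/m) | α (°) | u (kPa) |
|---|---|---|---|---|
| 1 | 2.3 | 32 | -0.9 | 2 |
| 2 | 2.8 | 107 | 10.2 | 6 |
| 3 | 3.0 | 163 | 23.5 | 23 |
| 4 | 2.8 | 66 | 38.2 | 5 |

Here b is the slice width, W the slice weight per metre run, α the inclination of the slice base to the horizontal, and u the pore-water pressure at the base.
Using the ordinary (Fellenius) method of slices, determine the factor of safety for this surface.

Ordinary method of slices: FS = Σ[c'·Δl_i + (W_i cosα_i − u_i·Δl_i)·tanφ'] / Σ W_i sinα_i, with Δl_i = b_i / cosα_i.
Slice 1: Δl = 2.3/cos(-0.9°) = 2.300 m; N'_1 = 32·cos(-0.9°) − 2·2.300 = 27.4; c'Δl = 37.03; W sinα = -0.5
Slice 2: Δl = 2.8/cos10.2° = 2.845 m; N'_2 = 107·cos10.2° − 6·2.845 = 88.2; c'Δl = 45.80; W sinα = 18.9
Slice 3: Δl = 3.0/cos23.5° = 3.271 m; N'_3 = 163·cos23.5° − 23·3.271 = 74.2; c'Δl = 52.67; W sinα = 65.0
Slice 4: Δl = 2.8/cos38.2° = 3.563 m; N'_4 = 66·cos38.2° − 5·3.563 = 34.1; c'Δl = 57.36; W sinα = 40.8
Σc'Δl = 192.9 kN/m; ΣN' = 223.9 kN/m; ΣW sinα = 124.3 kN/m
Resisting = 192.9 + 223.9·tan25.5° = 192.9 + 106.8 = 299.7 kN/m
FS = 299.7 / 124.3 = 2.412

FS = 2.41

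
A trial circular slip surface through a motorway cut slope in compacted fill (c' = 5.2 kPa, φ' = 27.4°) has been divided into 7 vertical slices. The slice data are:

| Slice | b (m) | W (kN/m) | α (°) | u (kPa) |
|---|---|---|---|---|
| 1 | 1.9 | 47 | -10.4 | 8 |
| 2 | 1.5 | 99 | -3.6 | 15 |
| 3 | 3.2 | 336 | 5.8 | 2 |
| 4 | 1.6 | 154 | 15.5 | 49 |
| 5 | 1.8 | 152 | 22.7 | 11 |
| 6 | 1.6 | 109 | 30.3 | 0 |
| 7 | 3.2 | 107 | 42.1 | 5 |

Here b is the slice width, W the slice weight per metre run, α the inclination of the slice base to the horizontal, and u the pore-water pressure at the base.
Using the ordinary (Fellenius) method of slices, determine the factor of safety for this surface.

Ordinary method of slices: FS = Σ[c'·Δl_i + (W_i cosα_i − u_i·Δl_i)·tanφ'] / Σ W_i sinα_i, with Δl_i = b_i / cosα_i.
Slice 1: Δl = 1.9/cos(-10.4°) = 1.932 m; N'_1 = 47·cos(-10.4°) − 8·1.932 = 30.8; c'Δl = 10.05; W sinα = -8.5
Slice 2: Δl = 1.5/cos(-3.6°) = 1.503 m; N'_2 = 99·cos(-3.6°) − 15·1.503 = 76.3; c'Δl = 7.82; W sinα = -6.2
Slice 3: Δl = 3.2/cos5.8° = 3.216 m; N'_3 = 336·cos5.8° − 2·3.216 = 327.8; c'Δl = 16.73; W sinα = 34.0
Slice 4: Δl = 1.6/cos15.5° = 1.660 m; N'_4 = 154·cos15.5° − 49·1.660 = 67.0; c'Δl = 8.63; W sinα = 41.2
Slice 5: Δl = 1.8/cos22.7° = 1.951 m; N'_5 = 152·cos22.7° − 11·1.951 = 118.8; c'Δl = 10.15; W sinα = 58.7
Slice 6: Δl = 1.6/cos30.3° = 1.853 m; N'_6 = 109·cos30.3° − 0·1.853 = 94.1; c'Δl = 9.64; W sinα = 55.0
Slice 7: Δl = 3.2/cos42.1° = 4.313 m; N'_7 = 107·cos42.1° − 5·4.313 = 57.8; c'Δl = 22.43; W sinα = 71.7
Σc'Δl = 85.4 kN/m; ΣN' = 772.6 kN/m; ΣW sinα = 245.8 kN/m
Resisting = 85.4 + 772.6·tan27.4° = 85.4 + 400.5 = 485.9 kN/m
FS = 485.9 / 245.8 = 1.977

FS = 1.98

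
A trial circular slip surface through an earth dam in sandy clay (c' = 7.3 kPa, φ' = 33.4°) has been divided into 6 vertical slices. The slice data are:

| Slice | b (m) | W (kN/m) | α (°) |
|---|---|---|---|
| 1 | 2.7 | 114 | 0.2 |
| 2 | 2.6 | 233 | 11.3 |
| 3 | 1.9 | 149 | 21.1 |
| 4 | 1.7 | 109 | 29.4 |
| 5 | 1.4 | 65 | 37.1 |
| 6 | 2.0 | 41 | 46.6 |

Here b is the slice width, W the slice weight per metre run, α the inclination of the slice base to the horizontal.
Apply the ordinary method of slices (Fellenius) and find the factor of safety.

FS = 2.41

Ordinary method of slices: FS = Σ[c'·Δl_i + (W_i cosα_i)·tanφ'] / Σ W_i sinα_i, with Δl_i = b_i / cosα_i.
Slice 1: Δl = 2.7/cos0.2° = 2.700 m; N'_1 = 114·cos0.2° = 114.0; c'Δl = 19.71; W sinα = 0.4
Slice 2: Δl = 2.6/cos11.3° = 2.651 m; N'_2 = 233·cos11.3° = 228.5; c'Δl = 19.36; W sinα = 45.7
Slice 3: Δl = 1.9/cos21.1° = 2.037 m; N'_3 = 149·cos21.1° = 139.0; c'Δl = 14.87; W sinα = 53.6
Slice 4: Δl = 1.7/cos29.4° = 1.951 m; N'_4 = 109·cos29.4° = 95.0; c'Δl = 14.24; W sinα = 53.5
Slice 5: Δl = 1.4/cos37.1° = 1.755 m; N'_5 = 65·cos37.1° = 51.8; c'Δl = 12.81; W sinα = 39.2
Slice 6: Δl = 2.0/cos46.6° = 2.911 m; N'_6 = 41·cos46.6° = 28.2; c'Δl = 21.25; W sinα = 29.8
Σc'Δl = 102.2 kN/m; ΣN' = 656.5 kN/m; ΣW sinα = 222.2 kN/m
Resisting = 102.2 + 656.5·tan33.4° = 102.2 + 432.9 = 535.1 kN/m
FS = 535.1 / 222.2 = 2.408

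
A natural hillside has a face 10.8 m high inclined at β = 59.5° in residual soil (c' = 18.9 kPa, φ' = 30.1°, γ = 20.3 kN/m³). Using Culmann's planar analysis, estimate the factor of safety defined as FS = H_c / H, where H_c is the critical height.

H_c = (4c'/γ) · sinβ cosφ' / [1 − cos(β − φ')]
    = (4·18.9/20.3) · sin59.5°·cos30.1° / [1 − cos29.4°]
    = 3.724 · 0.7454 / 0.1288 = 21.56 m
FS = H_c / H = 21.56 / 10.8 = 1.996

FS = 2.00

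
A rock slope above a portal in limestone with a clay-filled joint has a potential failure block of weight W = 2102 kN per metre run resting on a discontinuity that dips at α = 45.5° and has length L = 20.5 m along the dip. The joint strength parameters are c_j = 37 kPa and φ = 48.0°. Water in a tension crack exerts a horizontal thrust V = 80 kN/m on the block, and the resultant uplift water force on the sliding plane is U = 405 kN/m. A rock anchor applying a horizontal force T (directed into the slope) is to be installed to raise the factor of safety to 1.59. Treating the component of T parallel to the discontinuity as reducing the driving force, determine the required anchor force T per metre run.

T = 310 kN/m

Resolving forces along and normal to the sliding plane, with the horizontal anchor force T adding T·sinα to the effective normal force and T·cosα acting up the plane against the driving force:
FS = [c_jL + (W cosα − U − V sinα + T sinα) tanφ] / [W sinα + V cosα − T cosα]
Without the anchor: N' = 1011.3 kN/m, driving T_d = 1555.3 kN/m, resisting R = 37·20.5 + 1011.3·tan48.0° = 1881.6 kN/m, FS = 1.21.
Setting FS = 1.59 and solving for T:
1.59·(1555.3 − T cos45.5°) = 1881.6 + T sin45.5°·tan48.0°
T·(sin45.5°·tan48.0° + 1.59·cos45.5°) = 1.59·1555.3 − 1881.6
T·(0.7133·1.1106 + 1.59·0.7009) = 2473.0 − 1881.6 = 591.4
T·1.9066 = 591.4
T = 310.2 kN/m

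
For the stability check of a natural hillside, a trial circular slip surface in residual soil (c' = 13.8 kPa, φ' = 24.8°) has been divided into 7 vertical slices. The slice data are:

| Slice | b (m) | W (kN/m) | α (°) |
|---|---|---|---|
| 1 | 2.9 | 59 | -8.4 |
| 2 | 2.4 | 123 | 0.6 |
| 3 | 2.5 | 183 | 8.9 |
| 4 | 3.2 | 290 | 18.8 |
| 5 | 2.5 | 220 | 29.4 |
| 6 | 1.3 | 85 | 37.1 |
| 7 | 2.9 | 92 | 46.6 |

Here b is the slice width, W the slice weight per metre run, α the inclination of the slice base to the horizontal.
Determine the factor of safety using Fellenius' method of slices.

Ordinary method of slices: FS = Σ[c'·Δl_i + (W_i cosα_i)·tanφ'] / Σ W_i sinα_i, with Δl_i = b_i / cosα_i.
Slice 1: Δl = 2.9/cos(-8.4°) = 2.931 m; N'_1 = 59·cos(-8.4°) = 58.4; c'Δl = 40.45; W sinα = -8.6
Slice 2: Δl = 2.4/cos0.6° = 2.400 m; N'_2 = 123·cos0.6° = 123.0; c'Δl = 33.12; W sinα = 1.3
Slice 3: Δl = 2.5/cos8.9° = 2.530 m; N'_3 = 183·cos8.9° = 180.8; c'Δl = 34.92; W sinα = 28.3
Slice 4: Δl = 3.2/cos18.8° = 3.380 m; N'_4 = 290·cos18.8° = 274.5; c'Δl = 46.65; W sinα = 93.5
Slice 5: Δl = 2.5/cos29.4° = 2.870 m; N'_5 = 220·cos29.4° = 191.7; c'Δl = 39.60; W sinα = 108.0
Slice 6: Δl = 1.3/cos37.1° = 1.630 m; N'_6 = 85·cos37.1° = 67.8; c'Δl = 22.49; W sinα = 51.3
Slice 7: Δl = 2.9/cos46.6° = 4.221 m; N'_7 = 92·cos46.6° = 63.2; c'Δl = 58.25; W sinα = 66.8
Σc'Δl = 275.5 kN/m; ΣN' = 959.4 kN/m; ΣW sinα = 340.6 kN/m
Resisting = 275.5 + 959.4·tan24.8° = 275.5 + 443.3 = 718.8 kN/m
FS = 718.8 / 340.6 = 2.111

FS = 2.11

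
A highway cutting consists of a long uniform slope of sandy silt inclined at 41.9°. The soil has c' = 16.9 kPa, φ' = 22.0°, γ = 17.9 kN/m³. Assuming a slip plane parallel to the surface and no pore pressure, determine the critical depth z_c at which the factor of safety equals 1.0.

Setting FS = 1.00 in FS = [c' + γz cos²β tanφ'] / [γz sinβ cosβ] and solving for z:
z = c' / [γ cosβ (FS·sinβ − cosβ·tanφ')]
  = 16.9 / [17.9·cos41.9°·(1.00·sin41.9° − cos41.9°·tan22.0°)]
  = 16.9 / [17.9·0.7443·(1.00·0.6678 − 0.7443·0.4040)]
  = 16.9 / 4.8911 = 3.455 m

z_c = 3.46 m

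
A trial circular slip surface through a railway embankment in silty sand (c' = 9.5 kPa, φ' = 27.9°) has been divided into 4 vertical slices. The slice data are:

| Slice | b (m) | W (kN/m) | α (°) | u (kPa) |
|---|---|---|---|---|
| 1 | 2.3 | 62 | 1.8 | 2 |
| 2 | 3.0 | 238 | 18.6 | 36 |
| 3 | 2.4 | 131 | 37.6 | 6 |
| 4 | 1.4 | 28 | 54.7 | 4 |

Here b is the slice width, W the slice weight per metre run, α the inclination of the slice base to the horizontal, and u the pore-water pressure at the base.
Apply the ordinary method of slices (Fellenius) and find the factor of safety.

Ordinary method of slices: FS = Σ[c'·Δl_i + (W_i cosα_i − u_i·Δl_i)·tanφ'] / Σ W_i sinα_i, with Δl_i = b_i / cosα_i.
Slice 1: Δl = 2.3/cos1.8° = 2.301 m; N'_1 = 62·cos1.8° − 2·2.301 = 57.4; c'Δl = 21.86; W sinα = 1.9
Slice 2: Δl = 3.0/cos18.6° = 3.165 m; N'_2 = 238·cos18.6° − 36·3.165 = 111.6; c'Δl = 30.07; W sinα = 75.9
Slice 3: Δl = 2.4/cos37.6° = 3.029 m; N'_3 = 131·cos37.6° − 6·3.029 = 85.6; c'Δl = 28.78; W sinα = 79.9
Slice 4: Δl = 1.4/cos54.7° = 2.423 m; N'_4 = 28·cos54.7° − 4·2.423 = 6.5; c'Δl = 23.02; W sinα = 22.9
Σc'Δl = 103.7 kN/m; ΣN' = 261.1 kN/m; ΣW sinα = 180.6 kN/m
Resisting = 103.7 + 261.1·tan27.9° = 103.7 + 138.2 = 242.0 kN/m
FS = 242.0 / 180.6 = 1.339

FS = 1.34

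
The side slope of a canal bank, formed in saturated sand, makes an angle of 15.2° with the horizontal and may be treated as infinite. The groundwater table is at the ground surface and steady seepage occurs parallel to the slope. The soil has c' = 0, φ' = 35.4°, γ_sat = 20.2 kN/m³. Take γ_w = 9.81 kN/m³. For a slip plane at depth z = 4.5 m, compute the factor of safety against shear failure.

With seepage parallel to the slope and the water table at the surface, the effective normal stress on the slip plane uses the buoyant unit weight γ' = γ_sat − γ_w while the driving shear stress uses γ_sat:
FS = [c' + γ' z cos²β tanφ'] / [γ_sat z sinβ cosβ]
(For c' = 0 this reduces to FS = (γ'/γ_sat)·tanφ'/tanβ.)
γ' = 20.2 − 9.81 = 10.39 kN/m³
Numerator = 0.0 + 10.39·4.5·cos²15.2°·tan35.4° = 0.0 + 10.39·4.5·0.9313·0.7107 = 30.943 kPa
Denominator = 20.2·4.5·sin15.2°·cos15.2° = 20.2·4.5·0.2622·0.9650 = 22.999 kPa
FS = 30.943 / 22.999 = 1.345

FS = 1.35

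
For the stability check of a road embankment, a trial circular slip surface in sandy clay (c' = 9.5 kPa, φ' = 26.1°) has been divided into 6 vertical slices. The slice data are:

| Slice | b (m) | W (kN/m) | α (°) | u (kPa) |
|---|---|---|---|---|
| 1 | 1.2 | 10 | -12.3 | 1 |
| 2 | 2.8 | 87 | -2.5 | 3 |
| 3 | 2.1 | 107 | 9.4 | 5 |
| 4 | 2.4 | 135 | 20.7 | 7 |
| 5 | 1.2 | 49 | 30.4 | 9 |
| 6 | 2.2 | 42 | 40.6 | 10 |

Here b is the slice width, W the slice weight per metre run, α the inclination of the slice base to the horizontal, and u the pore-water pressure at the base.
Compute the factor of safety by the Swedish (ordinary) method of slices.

FS = 2.53

Ordinary method of slices: FS = Σ[c'·Δl_i + (W_i cosα_i − u_i·Δl_i)·tanφ'] / Σ W_i sinα_i, with Δl_i = b_i / cosα_i.
Slice 1: Δl = 1.2/cos(-12.3°) = 1.228 m; N'_1 = 10·cos(-12.3°) − 1·1.228 = 8.5; c'Δl = 11.67; W sinα = -2.1
Slice 2: Δl = 2.8/cos(-2.5°) = 2.803 m; N'_2 = 87·cos(-2.5°) − 3·2.803 = 78.5; c'Δl = 26.63; W sinα = -3.8
Slice 3: Δl = 2.1/cos9.4° = 2.129 m; N'_3 = 107·cos9.4° − 5·2.129 = 94.9; c'Δl = 20.22; W sinα = 17.5
Slice 4: Δl = 2.4/cos20.7° = 2.566 m; N'_4 = 135·cos20.7° − 7·2.566 = 108.3; c'Δl = 24.37; W sinα = 47.7
Slice 5: Δl = 1.2/cos30.4° = 1.391 m; N'_5 = 49·cos30.4° − 9·1.391 = 29.7; c'Δl = 13.22; W sinα = 24.8
Slice 6: Δl = 2.2/cos40.6° = 2.898 m; N'_6 = 42·cos40.6° − 10·2.898 = 2.9; c'Δl = 27.53; W sinα = 27.3
Σc'Δl = 123.6 kN/m; ΣN' = 323.0 kN/m; ΣW sinα = 111.4 kN/m
Resisting = 123.6 + 323.0·tan26.1° = 123.6 + 158.2 = 281.8 kN/m
FS = 281.8 / 111.4 = 2.530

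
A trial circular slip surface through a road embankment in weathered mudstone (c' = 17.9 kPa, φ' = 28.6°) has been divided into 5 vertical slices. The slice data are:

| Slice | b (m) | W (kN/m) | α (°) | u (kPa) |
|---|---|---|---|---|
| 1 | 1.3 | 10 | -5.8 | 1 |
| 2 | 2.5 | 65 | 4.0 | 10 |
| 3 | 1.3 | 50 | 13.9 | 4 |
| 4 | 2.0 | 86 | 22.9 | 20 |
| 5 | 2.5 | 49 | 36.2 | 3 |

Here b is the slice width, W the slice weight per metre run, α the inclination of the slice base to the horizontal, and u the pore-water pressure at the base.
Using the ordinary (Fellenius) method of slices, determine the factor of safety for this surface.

FS = 3.50

Ordinary method of slices: FS = Σ[c'·Δl_i + (W_i cosα_i − u_i·Δl_i)·tanφ'] / Σ W_i sinα_i, with Δl_i = b_i / cosα_i.
Slice 1: Δl = 1.3/cos(-5.8°) = 1.307 m; N'_1 = 10·cos(-5.8°) − 1·1.307 = 8.6; c'Δl = 23.39; W sinα = -1.0
Slice 2: Δl = 2.5/cos4.0° = 2.506 m; N'_2 = 65·cos4.0° − 10·2.506 = 39.8; c'Δl = 44.86; W sinα = 4.5
Slice 3: Δl = 1.3/cos13.9° = 1.339 m; N'_3 = 50·cos13.9° − 4·1.339 = 43.2; c'Δl = 23.97; W sinα = 12.0
Slice 4: Δl = 2.0/cos22.9° = 2.171 m; N'_4 = 86·cos22.9° − 20·2.171 = 35.8; c'Δl = 38.86; W sinα = 33.5
Slice 5: Δl = 2.5/cos36.2° = 3.098 m; N'_5 = 49·cos36.2° − 3·3.098 = 30.2; c'Δl = 55.46; W sinα = 28.9
Σc'Δl = 186.5 kN/m; ΣN' = 157.6 kN/m; ΣW sinα = 77.9 kN/m
Resisting = 186.5 + 157.6·tan28.6° = 186.5 + 86.0 = 272.5 kN/m
FS = 272.5 / 77.9 = 3.496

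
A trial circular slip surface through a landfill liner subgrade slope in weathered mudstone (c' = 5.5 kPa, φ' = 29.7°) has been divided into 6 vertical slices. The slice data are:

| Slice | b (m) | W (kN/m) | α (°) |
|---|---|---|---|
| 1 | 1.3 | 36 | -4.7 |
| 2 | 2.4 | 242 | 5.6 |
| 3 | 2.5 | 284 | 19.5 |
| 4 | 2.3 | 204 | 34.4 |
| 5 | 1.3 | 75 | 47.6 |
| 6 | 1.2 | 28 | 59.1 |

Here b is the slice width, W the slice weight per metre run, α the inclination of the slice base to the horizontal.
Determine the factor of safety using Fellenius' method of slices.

FS = 1.67

Ordinary method of slices: FS = Σ[c'·Δl_i + (W_i cosα_i)·tanφ'] / Σ W_i sinα_i, with Δl_i = b_i / cosα_i.
Slice 1: Δl = 1.3/cos(-4.7°) = 1.304 m; N'_1 = 36·cos(-4.7°) = 35.9; c'Δl = 7.17; W sinα = -2.9
Slice 2: Δl = 2.4/cos5.6° = 2.412 m; N'_2 = 242·cos5.6° = 240.8; c'Δl = 13.26; W sinα = 23.6
Slice 3: Δl = 2.5/cos19.5° = 2.652 m; N'_3 = 284·cos19.5° = 267.7; c'Δl = 14.59; W sinα = 94.8
Slice 4: Δl = 2.3/cos34.4° = 2.787 m; N'_4 = 204·cos34.4° = 168.3; c'Δl = 15.33; W sinα = 115.3
Slice 5: Δl = 1.3/cos47.6° = 1.928 m; N'_5 = 75·cos47.6° = 50.6; c'Δl = 10.60; W sinα = 55.4
Slice 6: Δl = 1.2/cos59.1° = 2.337 m; N'_6 = 28·cos59.1° = 14.4; c'Δl = 12.85; W sinα = 24.0
Σc'Δl = 73.8 kN/m; ΣN' = 777.7 kN/m; ΣW sinα = 310.1 kN/m
Resisting = 73.8 + 777.7·tan29.7° = 73.8 + 443.6 = 517.4 kN/m
FS = 517.4 / 310.1 = 1.668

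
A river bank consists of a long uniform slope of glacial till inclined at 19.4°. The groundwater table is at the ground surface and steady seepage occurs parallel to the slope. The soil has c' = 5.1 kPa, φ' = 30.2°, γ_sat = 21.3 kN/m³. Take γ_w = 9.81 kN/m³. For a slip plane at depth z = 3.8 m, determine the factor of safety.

With seepage parallel to the slope and the water table at the surface, the effective normal stress on the slip plane uses the buoyant unit weight γ' = γ_sat − γ_w while the driving shear stress uses γ_sat:
FS = [c' + γ' z cos²β tanφ'] / [γ_sat z sinβ cosβ]
γ' = 21.3 − 9.81 = 11.49 kN/m³
Numerator = 5.1 + 11.49·3.8·cos²19.4°·tan30.2° = 5.1 + 11.49·3.8·0.8897·0.5820 = 27.708 kPa
Denominator = 21.3·3.8·sin19.4°·cos19.4° = 21.3·3.8·0.3322·0.9432 = 25.359 kPa
FS = 27.708 / 25.359 = 1.093

FS = 1.09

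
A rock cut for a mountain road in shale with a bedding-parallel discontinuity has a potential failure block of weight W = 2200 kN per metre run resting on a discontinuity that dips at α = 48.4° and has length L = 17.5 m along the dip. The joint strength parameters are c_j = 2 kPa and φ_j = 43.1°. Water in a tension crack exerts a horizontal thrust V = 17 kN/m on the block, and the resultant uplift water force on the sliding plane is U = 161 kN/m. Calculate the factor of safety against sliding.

FS = 0.75

Resolving the block weight along and normal to the plane and applying the Mohr–Coulomb strength on the joint:
N' = W cosα − U − V sinα = 2200·cos48.4° − 161 − 17·sin48.4° = 1286.9 kN/m
Driving force T = W sinα + V cosα = 2200·sin48.4° + 17·cos48.4° = 1656.4 kN/m
Resisting force R = c_j·L + N'·tanφ_j = 2·17.5 + 1286.9·tan43.1° = 35.0 + 1204.3 = 1239.3 kN/m
FS = R / T = 1239.3 / 1656.4 = 0.748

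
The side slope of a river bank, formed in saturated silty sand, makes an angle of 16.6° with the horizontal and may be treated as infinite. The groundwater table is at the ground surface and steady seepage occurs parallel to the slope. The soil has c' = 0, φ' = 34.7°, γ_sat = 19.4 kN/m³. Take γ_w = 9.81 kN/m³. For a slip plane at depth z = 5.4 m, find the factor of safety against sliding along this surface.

FS = 1.15

With seepage parallel to the slope and the water table at the surface, the effective normal stress on the slip plane uses the buoyant unit weight γ' = γ_sat − γ_w while the driving shear stress uses γ_sat:
FS = [c' + γ' z cos²β tanφ'] / [γ_sat z sinβ cosβ]
(For c' = 0 this reduces to FS = (γ'/γ_sat)·tanφ'/tanβ.)
γ' = 19.4 − 9.81 = 9.59 kN/m³
Numerator = 0.0 + 9.59·5.4·cos²16.6°·tan34.7° = 0.0 + 9.59·5.4·0.9184·0.6924 = 32.932 kPa
Denominator = 19.4·5.4·sin16.6°·cos16.6° = 19.4·5.4·0.2857·0.9583 = 28.681 kPa
FS = 32.932 / 28.681 = 1.148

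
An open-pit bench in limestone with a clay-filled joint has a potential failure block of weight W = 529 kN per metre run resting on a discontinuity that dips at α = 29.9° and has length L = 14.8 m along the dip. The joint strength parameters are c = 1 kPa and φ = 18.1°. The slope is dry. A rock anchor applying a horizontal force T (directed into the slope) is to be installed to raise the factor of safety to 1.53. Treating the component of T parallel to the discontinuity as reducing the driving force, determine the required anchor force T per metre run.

Resolving forces along and normal to the sliding plane, with the horizontal anchor force T adding T·sinα to the effective normal force and T·cosα acting up the plane against the driving force:
FS = [cL + (W cosα + T sinα) tanφ] / [W sinα − T cosα]
Without the anchor: N' = 458.6 kN/m, driving T_d = 263.7 kN/m, resisting R = 1·14.8 + 458.6·tan18.1° = 164.7 kN/m, FS = 0.62.
Setting FS = 1.53 and solving for T:
1.53·(263.7 − T cos29.9°) = 164.7 + T sin29.9°·tan18.1°
T·(sin29.9°·tan18.1° + 1.53·cos29.9°) = 1.53·263.7 − 164.7
T·(0.4985·0.3269 + 1.53·0.8669) = 403.5 − 164.7 = 238.8
T·1.4893 = 238.8
T = 160.3 kN/m

T = 160 kN/m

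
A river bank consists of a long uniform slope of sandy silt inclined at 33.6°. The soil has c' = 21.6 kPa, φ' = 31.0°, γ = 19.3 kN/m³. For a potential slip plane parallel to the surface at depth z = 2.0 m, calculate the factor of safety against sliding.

For an infinite slope with a slip plane parallel to the surface (no pore pressure): FS = [c' + γz cos²β tanφ'] / [γz sinβ cosβ].
γz = 19.3·2.0 = 38.60 kN/m²
Numerator = 21.6 + 38.60·cos²33.6°·tan31.0° = 21.6 + 38.60·0.6938·0.6009 = 37.690 kPa
Denominator = 38.60·sin33.6°·cos33.6° = 38.60·0.5534·0.8329 = 17.792 kPa
FS = 37.690 / 17.792 = 2.118

FS = 2.12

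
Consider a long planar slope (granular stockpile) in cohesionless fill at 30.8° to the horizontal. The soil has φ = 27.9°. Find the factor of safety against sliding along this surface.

FS = 0.89

For a dry cohesionless infinite slope the factor of safety is FS = tanφ / tanβ.
FS = tan27.9° / tan30.8° = 0.5295 / 0.5961 = 0.888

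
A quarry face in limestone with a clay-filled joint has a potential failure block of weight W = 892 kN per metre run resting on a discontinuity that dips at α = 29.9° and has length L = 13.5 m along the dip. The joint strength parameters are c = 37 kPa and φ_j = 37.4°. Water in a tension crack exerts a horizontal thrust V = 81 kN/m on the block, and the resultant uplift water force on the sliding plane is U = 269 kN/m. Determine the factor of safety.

Resolving the block weight along and normal to the plane and applying the Mohr–Coulomb strength on the joint:
N' = W cosα − U − V sinα = 892·cos29.9° − 269 − 81·sin29.9° = 463.9 kN/m
Driving force T = W sinα + V cosα = 892·sin29.9° + 81·cos29.9° = 514.9 kN/m
Resisting force R = c·L + N'·tanφ_j = 37·13.5 + 463.9·tan37.4° = 499.5 + 354.7 = 854.2 kN/m
FS = R / T = 854.2 / 514.9 = 1.659

FS = 1.66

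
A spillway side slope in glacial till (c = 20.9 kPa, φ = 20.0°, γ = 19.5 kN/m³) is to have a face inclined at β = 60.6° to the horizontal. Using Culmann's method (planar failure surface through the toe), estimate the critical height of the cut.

Culmann's analysis gives the critical failure plane at α_cr = (β + φ)/2 = (60.6 + 20.0)/2 = 40.3°, and the critical height
H_c = (4c/γ) · sinβ cosφ / [1 − cos(β − φ)]
    = (4·20.9/19.5) · sin60.6°·cos20.0° / [1 − cos(40.6°)]
    = 4.287 · 0.8712·0.9397 / [1 − 0.7593]
    = 4.287 · 0.8187 / 0.2407
    = 14.58 m

H_c = 14.58 m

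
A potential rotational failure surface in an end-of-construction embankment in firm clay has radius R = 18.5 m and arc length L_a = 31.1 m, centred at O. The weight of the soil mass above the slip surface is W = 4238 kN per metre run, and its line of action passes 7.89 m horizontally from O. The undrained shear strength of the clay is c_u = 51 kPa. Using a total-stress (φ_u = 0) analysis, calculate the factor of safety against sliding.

FS = 0.88

Taking moments about the centre O, the resisting moment is provided by the undrained shear strength acting along the arc:
M_R = c_u·L_a·R = 51·31.10·18.5 = 29342.9 kN·m/m
M_D = W·d = 4238·7.89 = 33437.8 kN·m/m
FS = M_R / M_D = 29342.9 / 33437.8 = 0.878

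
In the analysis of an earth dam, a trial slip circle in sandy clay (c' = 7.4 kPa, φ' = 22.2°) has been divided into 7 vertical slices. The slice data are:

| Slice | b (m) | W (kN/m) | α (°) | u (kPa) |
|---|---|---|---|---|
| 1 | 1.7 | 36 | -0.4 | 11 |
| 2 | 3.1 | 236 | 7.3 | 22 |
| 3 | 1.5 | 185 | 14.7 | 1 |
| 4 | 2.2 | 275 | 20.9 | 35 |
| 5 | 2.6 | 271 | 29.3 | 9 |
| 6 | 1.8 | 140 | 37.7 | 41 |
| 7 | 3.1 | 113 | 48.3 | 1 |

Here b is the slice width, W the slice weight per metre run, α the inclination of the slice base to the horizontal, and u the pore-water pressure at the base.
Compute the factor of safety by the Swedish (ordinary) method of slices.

FS = 1.00

Ordinary method of slices: FS = Σ[c'·Δl_i + (W_i cosα_i − u_i·Δl_i)·tanφ'] / Σ W_i sinα_i, with Δl_i = b_i / cosα_i.
Slice 1: Δl = 1.7/cos(-0.4°) = 1.700 m; N'_1 = 36·cos(-0.4°) − 11·1.700 = 17.3; c'Δl = 12.58; W sinα = -0.3
Slice 2: Δl = 3.1/cos7.3° = 3.125 m; N'_2 = 236·cos7.3° − 22·3.125 = 165.3; c'Δl = 23.13; W sinα = 30.0
Slice 3: Δl = 1.5/cos14.7° = 1.551 m; N'_3 = 185·cos14.7° − 1·1.551 = 177.4; c'Δl = 11.48; W sinα = 46.9
Slice 4: Δl = 2.2/cos20.9° = 2.355 m; N'_4 = 275·cos20.9° − 35·2.355 = 174.5; c'Δl = 17.43; W sinα = 98.1
Slice 5: Δl = 2.6/cos29.3° = 2.981 m; N'_5 = 271·cos29.3° − 9·2.981 = 209.5; c'Δl = 22.06; W sinα = 132.6
Slice 6: Δl = 1.8/cos37.7° = 2.275 m; N'_6 = 140·cos37.7° − 41·2.275 = 17.5; c'Δl = 16.83; W sinα = 85.6
Slice 7: Δl = 3.1/cos48.3° = 4.660 m; N'_7 = 113·cos48.3° − 1·4.660 = 70.5; c'Δl = 34.48; W sinα = 84.4
Σc'Δl = 138.0 kN/m; ΣN' = 832.0 kN/m; ΣW sinα = 477.4 kN/m
Resisting = 138.0 + 832.0·tan22.2° = 138.0 + 339.5 = 477.5 kN/m
FS = 477.5 / 477.4 = 1.000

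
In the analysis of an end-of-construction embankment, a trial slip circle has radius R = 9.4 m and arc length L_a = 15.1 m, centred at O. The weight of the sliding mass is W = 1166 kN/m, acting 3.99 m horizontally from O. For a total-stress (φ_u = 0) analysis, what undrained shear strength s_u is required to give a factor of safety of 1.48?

FS = s_u·L_a·R / (W·d), so s_u = FS·W·d / (L_a·R).
s_u = 1.48·1166·3.99 / (15.10·9.4) = 6885.5 / 141.94 = 48.51 kPa

s_u = 48.5 kPa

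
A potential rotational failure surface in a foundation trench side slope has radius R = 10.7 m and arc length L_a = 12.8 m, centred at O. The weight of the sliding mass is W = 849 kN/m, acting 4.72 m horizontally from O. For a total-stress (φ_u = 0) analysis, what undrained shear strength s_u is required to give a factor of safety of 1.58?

FS = s_u·L_a·R / (W·d), so s_u = FS·W·d / (L_a·R).
s_u = 1.58·849·4.72 / (12.80·10.7) = 6331.5 / 136.96 = 46.23 kPa

s_u = 46.2 kPa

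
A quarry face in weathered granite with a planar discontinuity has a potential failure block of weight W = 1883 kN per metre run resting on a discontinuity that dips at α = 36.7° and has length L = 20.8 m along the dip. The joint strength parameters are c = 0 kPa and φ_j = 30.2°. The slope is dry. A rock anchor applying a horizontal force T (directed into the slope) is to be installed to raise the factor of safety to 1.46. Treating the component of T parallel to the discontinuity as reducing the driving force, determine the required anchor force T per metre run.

Resolving forces along and normal to the sliding plane, with the horizontal anchor force T adding T·sinα to the effective normal force and T·cosα acting up the plane against the driving force:
FS = [cL + (W cosα + T sinα) tanφ_j] / [W sinα − T cosα]
Without the anchor: N' = 1509.7 kN/m, driving T_d = 1125.3 kN/m, resisting R = 0·20.8 + 1509.7·tan30.2° = 878.7 kN/m, FS = 0.78.
Setting FS = 1.46 and solving for T:
1.46·(1125.3 − T cos36.7°) = 878.7 + T sin36.7°·tan30.2°
T·(sin36.7°·tan30.2° + 1.46·cos36.7°) = 1.46·1125.3 − 878.7
T·(0.5976·0.5820 + 1.46·0.8018) = 1643.0 − 878.7 = 764.3
T·1.5184 = 764.3
T = 503.3 kN/m

T = 503 kN/m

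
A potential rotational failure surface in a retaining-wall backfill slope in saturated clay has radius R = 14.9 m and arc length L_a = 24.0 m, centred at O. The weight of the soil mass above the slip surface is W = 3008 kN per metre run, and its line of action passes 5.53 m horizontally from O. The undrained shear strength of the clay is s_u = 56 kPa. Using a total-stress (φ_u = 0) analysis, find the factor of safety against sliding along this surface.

Taking moments about the centre O, the resisting moment is provided by the undrained shear strength acting along the arc:
M_R = s_u·L_a·R = 56·24.00·14.9 = 20025.6 kN·m/m
M_D = W·d = 3008·5.53 = 16634.2 kN·m/m
FS = M_R / M_D = 20025.6 / 16634.2 = 1.204

FS = 1.20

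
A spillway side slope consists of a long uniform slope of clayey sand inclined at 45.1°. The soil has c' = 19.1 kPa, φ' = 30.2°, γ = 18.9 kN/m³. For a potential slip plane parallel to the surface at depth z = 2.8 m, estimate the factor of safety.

FS = 1.30

For an infinite slope with a slip plane parallel to the surface (no pore pressure): FS = [c' + γz cos²β tanφ'] / [γz sinβ cosβ].
γz = 18.9·2.8 = 52.92 kN/m²
Numerator = 19.1 + 52.92·cos²45.1°·tan30.2° = 19.1 + 52.92·0.4983·0.5820 = 34.446 kPa
Denominator = 52.92·sin45.1°·cos45.1° = 52.92·0.7083·0.7059 = 26.460 kPa
FS = 34.446 / 26.460 = 1.302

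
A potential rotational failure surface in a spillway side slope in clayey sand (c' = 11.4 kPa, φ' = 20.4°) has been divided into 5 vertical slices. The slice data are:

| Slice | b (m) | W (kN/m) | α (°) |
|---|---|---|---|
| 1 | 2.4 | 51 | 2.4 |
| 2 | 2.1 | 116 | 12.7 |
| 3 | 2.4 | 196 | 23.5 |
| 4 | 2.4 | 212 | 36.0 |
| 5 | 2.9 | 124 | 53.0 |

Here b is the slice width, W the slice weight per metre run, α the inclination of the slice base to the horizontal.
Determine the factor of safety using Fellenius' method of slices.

Ordinary method of slices: FS = Σ[c'·Δl_i + (W_i cosα_i)·tanφ'] / Σ W_i sinα_i, with Δl_i = b_i / cosα_i.
Slice 1: Δl = 2.4/cos2.4° = 2.402 m; N'_1 = 51·cos2.4° = 51.0; c'Δl = 27.38; W sinα = 2.1
Slice 2: Δl = 2.1/cos12.7° = 2.153 m; N'_2 = 116·cos12.7° = 113.2; c'Δl = 24.54; W sinα = 25.5
Slice 3: Δl = 2.4/cos23.5° = 2.617 m; N'_3 = 196·cos23.5° = 179.7; c'Δl = 29.83; W sinα = 78.2
Slice 4: Δl = 2.4/cos36.0° = 2.967 m; N'_4 = 212·cos36.0° = 171.5; c'Δl = 33.82; W sinα = 124.6
Slice 5: Δl = 2.9/cos53.0° = 4.819 m; N'_5 = 124·cos53.0° = 74.6; c'Δl = 54.93; W sinα = 99.0
Σc'Δl = 170.5 kN/m; ΣN' = 590.0 kN/m; ΣW sinα = 329.4 kN/m
Resisting = 170.5 + 590.0·tan20.4° = 170.5 + 219.4 = 389.9 kN/m
FS = 389.9 / 329.4 = 1.184

FS = 1.18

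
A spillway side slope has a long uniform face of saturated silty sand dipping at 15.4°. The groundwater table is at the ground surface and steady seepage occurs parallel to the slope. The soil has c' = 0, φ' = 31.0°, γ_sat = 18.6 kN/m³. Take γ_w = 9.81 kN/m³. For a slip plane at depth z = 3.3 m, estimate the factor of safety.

FS = 1.03

With seepage parallel to the slope and the water table at the surface, the effective normal stress on the slip plane uses the buoyant unit weight γ' = γ_sat − γ_w while the driving shear stress uses γ_sat:
FS = [c' + γ' z cos²β tanφ'] / [γ_sat z sinβ cosβ]
(For c' = 0 this reduces to FS = (γ'/γ_sat)·tanφ'/tanβ.)
γ' = 18.6 − 9.81 = 8.79 kN/m³
Numerator = 0.0 + 8.79·3.3·cos²15.4°·tan31.0° = 0.0 + 8.79·3.3·0.9295·0.6009 = 16.200 kPa
Denominator = 18.6·3.3·sin15.4°·cos15.4° = 18.6·3.3·0.2656·0.9641 = 15.715 kPa
FS = 16.200 / 15.715 = 1.031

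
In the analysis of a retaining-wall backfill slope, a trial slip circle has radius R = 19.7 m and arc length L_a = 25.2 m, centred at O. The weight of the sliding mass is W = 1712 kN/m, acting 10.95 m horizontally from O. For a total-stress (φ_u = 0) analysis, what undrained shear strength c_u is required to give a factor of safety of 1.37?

FS = c_u·L_a·R / (W·d), so c_u = FS·W·d / (L_a·R).
c_u = 1.37·1712·10.95 / (25.20·19.7) = 25682.6 / 496.44 = 51.73 kPa

c_u = 51.7 kPa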